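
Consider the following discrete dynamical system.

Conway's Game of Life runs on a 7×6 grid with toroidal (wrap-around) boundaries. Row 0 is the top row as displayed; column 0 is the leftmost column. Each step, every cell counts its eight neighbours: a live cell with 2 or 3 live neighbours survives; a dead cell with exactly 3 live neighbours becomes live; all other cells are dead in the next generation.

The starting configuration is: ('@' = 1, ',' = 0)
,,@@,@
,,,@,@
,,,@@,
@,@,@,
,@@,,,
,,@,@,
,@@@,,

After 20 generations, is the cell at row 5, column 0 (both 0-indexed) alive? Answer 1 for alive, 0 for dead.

0) ,,@@,@
,,,@,@
,,,@@,
@,@,@,
,@@,,,
,,@,@,
,@@@,,
1) @@,,,,
,,,,,@
,,@,,,
,,@,@@
,,@,,@
,,,,,,
,@,,,,
2) @@,,,,
@@,,,,
,,,@@@
,@@,@@
,,,@@@
,,,,,,
@@,,,,
3) ,,@,,@
,@@,@,
,,,@,,
,,@,,,
@,@@,@
@,,,@@
@@,,,,
4) ,,@@,@
,@@,@,
,@,@,,
,@@,@,
@,@@,,
,,@@@,
,@,,@,
5) @,,,,@
@@,,@,
@,,,@,
@,,,@,
,,,,,@
,,,,@@
,@,,,@
6) ,,,,@,
,@,,@,
@,,@@,
@,,,@,
@,,,,,
,,,,@@
,,,,,,
7) ,,,,,,
,,,,@,
@@,@@,
@@,@@,
@,,,@,
,,,,,@
,,,,@@
8) ,,,,@@
,,,@@@
@@,,,,
,,,,,,
@@,@@,
@,,,,,
,,,,@@
9) @,,,,,
,,,@,,
@,,,@@
,,@,,@
@@,,,@
@@,@,,
@,,,@,
10) ,,,,,@
@,,,@,
@,,@@@
,,,,,,
,,,,@@
,,@,@,
@,,,,,
11) @,,,,@
@,,@,,
@,,@@,
@,,@,,
,,,@@@
,,,@@,
,,,,,@
12) @,,,@@
@@,@,,
@@@@@,
@,@,,,
,,@,,@
,,,@,,
@,,,,@
13) ,,,,@,
,,,,,,
,,,,@,
@,,,@,
,@@@,,
@,,,@@
@,,,,,
14) ,,,,,,
,,,,,,
,,,,,@
,@@,@@
,@@@,,
@,@@@@
@,,,@,
15) ,,,,,,
,,,,,,
@,,,@@
,@,,@@
,,,,,,
@,,,,,
@@,,@,
16) ,,,,,,
,,,,,@
@,,,@,
,,,,@,
@,,,,@
@@,,,@
@@,,,@
17) ,,,,,@
,,,,,@
,,,,@,
@,,,@,
,@,,@,
,,,,@,
,@,,,@
18) ,,,,@@
,,,,@@
,,,,@,
,,,@@,
,,,@@,
@,,,@@
@,,,@@
19) ,,,@,,
,,,@,,
,,,,,,
,,,,,@
,,,,,,
@,,,,,
,,,@,,
20) ,,@@@,
,,,,,,
,,,,,,
,,,,,,
,,,,,,
,,,,,,
,,,,,,

0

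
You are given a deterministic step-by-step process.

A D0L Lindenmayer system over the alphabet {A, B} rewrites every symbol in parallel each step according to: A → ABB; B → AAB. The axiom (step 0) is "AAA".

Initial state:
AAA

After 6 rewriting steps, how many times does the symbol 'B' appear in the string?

0) AAA
1) ABBABBABB
2) ABBAABAABABBAABAABABBAABAAB
3) ABBAABAABABBABBAABABBABBAABABBAABAABABBABBAABABBABBAABABBAABAABABBABBAABABBABBAAB
4) ABBAABAABABBABBAABABBABBAABABBAABAABABBAABAABABBABBAABABBA…BAABABBAABAABABBAABAABABBABBAABABBAABAABABBAABAABABBABBAAB  (len 243)
5) ABBAABAABABBABBAABABBABBAABABBAABAABABBAABAABABBABBAABABBA…BAABABBAABAABABBABBAABABBABBAABABBAABAABABBAABAABABBABBAAB  (len 729)
6) ABBAABAABABBABBAABABBABBAABABBAABAABABBAABAABABBABBAABABBA…BAABABBAABAABABBABBAABABBABBAABABBAABAABABBAABAABABBABBAAB  (len 2187)

1092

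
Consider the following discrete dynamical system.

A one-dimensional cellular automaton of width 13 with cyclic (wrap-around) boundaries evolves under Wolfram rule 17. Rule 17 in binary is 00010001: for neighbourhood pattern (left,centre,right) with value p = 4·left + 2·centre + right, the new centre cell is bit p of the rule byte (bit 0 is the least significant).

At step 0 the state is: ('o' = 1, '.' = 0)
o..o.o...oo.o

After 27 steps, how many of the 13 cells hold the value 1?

k=0  o..o.o...oo.o
k=1  .o....oo.....
k=2  ..ooo...ooooo
k=3  o....oo......
k=4  .ooo...ooooo.
k=5  ....oo......o
k=6  ooo...ooooo..
k=7  ...oo......o.
k=8  oo...ooooo..o
k=9  ..oo......o..
k=10  o...ooooo..oo
k=11  .oo......o...
k=12  ...ooooo..ooo
k=13  oo......o....
k=14  ..ooooo..ooo.
k=15  o......o....o
k=16  .ooooo..ooo..
k=17  ......o....oo
k=18  ooooo..ooo...
k=19  .....o....oo.
k=20  oooo..ooo...o
k=21  ....o....oo..
k=22  ooo..ooo...oo
k=23  ...o....oo...
k=24  oo..ooo...ooo
k=25  ..o....oo....
k=26  o..ooo...oooo
k=27  .o....oo.....

3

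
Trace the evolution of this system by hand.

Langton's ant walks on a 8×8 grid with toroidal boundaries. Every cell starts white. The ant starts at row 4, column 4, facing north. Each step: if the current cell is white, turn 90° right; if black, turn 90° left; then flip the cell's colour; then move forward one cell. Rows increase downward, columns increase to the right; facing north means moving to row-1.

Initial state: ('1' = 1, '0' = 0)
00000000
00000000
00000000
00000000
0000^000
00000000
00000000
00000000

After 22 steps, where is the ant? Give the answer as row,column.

k=0  00000000
00000000
00000000
00000000
0000^000
00000000
00000000
00000000
k=1  00000000
00000000
00000000
00000000
00001>00
00000000
00000000
00000000
k=2  00000000
00000000
00000000
00000000
00001100
00000v00
00000000
00000000
k=3  00000000
00000000
00000000
00000000
00001100
0000<100
00000000
00000000
k=4  00000000
00000000
00000000
00000000
0000^100
00001100
00000000
00000000
k=5  00000000
00000000
00000000
00000000
000<0100
00001100
00000000
00000000
k=6  00000000
00000000
00000000
000^0000
00010100
00001100
00000000
00000000
k=7  00000000
00000000
00000000
0001>000
00010100
00001100
00000000
00000000
k=8  00000000
00000000
00000000
00011000
0001v100
00001100
00000000
00000000
k=9  00000000
00000000
00000000
00011000
000<1100
00001100
00000000
00000000
k=10  00000000
00000000
00000000
00011000
00001100
000v1100
00000000
00000000
k=11  00000000
00000000
00000000
00011000
00001100
00<11100
00000000
00000000
k=12  00000000
00000000
00000000
00011000
00^01100
00111100
00000000
00000000
k=13  00000000
00000000
00000000
00011000
001>1100
00111100
00000000
00000000
k=14  00000000
00000000
00000000
00011000
00111100
001v1100
00000000
00000000
k=15  00000000
00000000
00000000
00011000
00111100
0010>100
00000000
00000000
k=16  00000000
00000000
00000000
00011000
0011^100
00100100
00000000
00000000
k=17  00000000
00000000
00000000
00011000
001<0100
00100100
00000000
00000000
k=18  00000000
00000000
00000000
00011000
00100100
001v0100
00000000
00000000
k=19  00000000
00000000
00000000
00011000
00100100
00<10100
00000000
00000000
k=20  00000000
00000000
00000000
00011000
00100100
00010100
00v00000
00000000
k=21  00000000
00000000
00000000
00011000
00100100
00010100
0<100000
00000000
k=22  00000000
00000000
00000000
00011000
00100100
0^010100
01100000
00000000

5,1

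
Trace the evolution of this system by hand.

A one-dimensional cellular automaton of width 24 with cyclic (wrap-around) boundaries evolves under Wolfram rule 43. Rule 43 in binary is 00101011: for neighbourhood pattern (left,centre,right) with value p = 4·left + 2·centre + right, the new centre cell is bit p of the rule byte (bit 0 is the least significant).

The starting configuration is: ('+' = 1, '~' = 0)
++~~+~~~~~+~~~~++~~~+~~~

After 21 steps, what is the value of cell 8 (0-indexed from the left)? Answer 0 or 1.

1

k=0  ++~~+~~~~~+~~~~++~~~+~~~
k=1  +~~+~~++++~~++++~~++~~++
k=2  ~~+~~++~~~~++~~~~++~~++~
k=3  ++~~++~~++++~~++++~~++~~
k=4  +~~++~~++~~~~++~~~~++~~+
k=5  ~~++~~++~~++++~~++++~~++
k=6  ~++~~++~~++~~~~++~~~~++~
k=7  ++~~++~~++~~++++~~++++~~
k=8  +~~++~~++~~++~~~~++~~~~+
k=9  ~~++~~++~~++~~++++~~++++
k=10  ~++~~++~~++~~++~~~~++~~~
k=11  ++~~++~~++~~++~~++++~~++
k=12  ~~~++~~++~~++~~++~~~~++~
k=13  ++++~~++~~++~~++~~++++~~
k=14  +~~~~++~~++~~++~~++~~~~+
k=15  ~~++++~~++~~++~~++~~++++
k=16  ~++~~~~++~~++~~++~~++~~~
k=17  ++~~++++~~++~~++~~++~~++
k=18  ~~~++~~~~++~~++~~++~~++~
k=19  ++++~~++++~~++~~++~~++~~
k=20  +~~~~++~~~~++~~++~~++~~+
k=21  ~~++++~~++++~~++~~++~~++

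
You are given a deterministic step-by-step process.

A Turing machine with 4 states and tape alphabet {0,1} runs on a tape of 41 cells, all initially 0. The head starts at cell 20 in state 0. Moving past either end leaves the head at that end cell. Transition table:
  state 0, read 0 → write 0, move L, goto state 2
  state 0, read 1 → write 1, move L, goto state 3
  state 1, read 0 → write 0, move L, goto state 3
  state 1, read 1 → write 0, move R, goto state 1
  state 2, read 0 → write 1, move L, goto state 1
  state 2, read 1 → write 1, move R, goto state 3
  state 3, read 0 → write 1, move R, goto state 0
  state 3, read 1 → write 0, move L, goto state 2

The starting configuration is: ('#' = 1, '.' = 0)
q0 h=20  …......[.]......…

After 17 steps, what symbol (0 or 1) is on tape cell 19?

1

0) q0 h=20  …......[.]......…
1) q2 h=19  …......[.]......…
2) q1 h=18  …......[.]#.....…
3) q3 h=17  …......[.].#....…
4) q0 h=18  ….....#[.]#.....…
5) q2 h=17  …......[#].#....…
6) q3 h=18  ….....#[.]#.....…
7) q0 h=19  …....##[#]......…
8) q3 h=18  ….....#[#]#.....…
9) q2 h=17  …......[#].#....…
10) q3 h=18  ….....#[.]#.....…
11) q0 h=19  …....##[#]......…
12) q3 h=18  ….....#[#]#.....…
13) q2 h=17  …......[#].#....…
14) q3 h=18  ….....#[.]#.....…
15) q0 h=19  …....##[#]......…
16) q3 h=18  ….....#[#]#.....…
17) q2 h=17  …......[#].#....…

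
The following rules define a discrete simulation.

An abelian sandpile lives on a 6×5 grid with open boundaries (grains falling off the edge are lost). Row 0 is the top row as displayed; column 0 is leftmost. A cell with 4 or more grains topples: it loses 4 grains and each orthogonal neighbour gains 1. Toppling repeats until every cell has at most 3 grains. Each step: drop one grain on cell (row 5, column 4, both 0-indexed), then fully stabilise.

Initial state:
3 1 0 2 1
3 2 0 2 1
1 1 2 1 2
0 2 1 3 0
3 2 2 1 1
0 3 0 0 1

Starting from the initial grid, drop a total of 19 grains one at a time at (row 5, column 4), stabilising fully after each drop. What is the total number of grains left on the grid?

0) 3 1 0 2 1
3 2 0 2 1
1 1 2 1 2
0 2 1 3 0
3 2 2 1 1
0 3 0 0 1
1) 3 1 0 2 1
3 2 0 2 1
1 1 2 1 2
0 2 1 3 0
3 2 2 1 1
0 3 0 0 2
2) 3 1 0 2 1
3 2 0 2 1
1 1 2 1 2
0 2 1 3 0
3 2 2 1 1
0 3 0 0 3
3) 3 1 0 2 1
3 2 0 2 1
1 1 2 1 2
0 2 1 3 0
3 2 2 1 2
0 3 0 1 0
4) 3 1 0 2 1
3 2 0 2 1
1 1 2 1 2
0 2 1 3 0
3 2 2 1 2
0 3 0 1 1
5) 3 1 0 2 1
3 2 0 2 1
1 1 2 1 2
0 2 1 3 0
3 2 2 1 2
0 3 0 1 2
6) 3 1 0 2 1
3 2 0 2 1
1 1 2 1 2
0 2 1 3 0
3 2 2 1 2
0 3 0 1 3
7) 3 1 0 2 1
3 2 0 2 1
1 1 2 1 2
0 2 1 3 0
3 2 2 1 3
0 3 0 2 0
8) 3 1 0 2 1
3 2 0 2 1
1 1 2 1 2
0 2 1 3 0
3 2 2 1 3
0 3 0 2 1
9) 3 1 0 2 1
3 2 0 2 1
1 1 2 1 2
0 2 1 3 0
3 2 2 1 3
0 3 0 2 2
10) 3 1 0 2 1
3 2 0 2 1
1 1 2 1 2
0 2 1 3 0
3 2 2 1 3
0 3 0 2 3
11) 3 1 0 2 1
3 2 0 2 1
1 1 2 1 2
0 2 1 3 1
3 2 2 2 0
0 3 0 3 1
12) 3 1 0 2 1
3 2 0 2 1
1 1 2 1 2
0 2 1 3 1
3 2 2 2 0
0 3 0 3 2
13) 3 1 0 2 1
3 2 0 2 1
1 1 2 1 2
0 2 1 3 1
3 2 2 2 0
0 3 0 3 3
14) 3 1 0 2 1
3 2 0 2 1
1 1 2 1 2
0 2 1 3 1
3 2 2 3 1
0 3 1 0 1
15) 3 1 0 2 1
3 2 0 2 1
1 1 2 1 2
0 2 1 3 1
3 2 2 3 1
0 3 1 0 2
16) 3 1 0 2 1
3 2 0 2 1
1 1 2 1 2
0 2 1 3 1
3 2 2 3 1
0 3 1 0 3
17) 3 1 0 2 1
3 2 0 2 1
1 1 2 1 2
0 2 1 3 1
3 2 2 3 2
0 3 1 1 0
18) 3 1 0 2 1
3 2 0 2 1
1 1 2 1 2
0 2 1 3 1
3 2 2 3 2
0 3 1 1 1
19) 3 1 0 2 1
3 2 0 2 1
1 1 2 1 2
0 2 1 3 1
3 2 2 3 2
0 3 1 1 2

48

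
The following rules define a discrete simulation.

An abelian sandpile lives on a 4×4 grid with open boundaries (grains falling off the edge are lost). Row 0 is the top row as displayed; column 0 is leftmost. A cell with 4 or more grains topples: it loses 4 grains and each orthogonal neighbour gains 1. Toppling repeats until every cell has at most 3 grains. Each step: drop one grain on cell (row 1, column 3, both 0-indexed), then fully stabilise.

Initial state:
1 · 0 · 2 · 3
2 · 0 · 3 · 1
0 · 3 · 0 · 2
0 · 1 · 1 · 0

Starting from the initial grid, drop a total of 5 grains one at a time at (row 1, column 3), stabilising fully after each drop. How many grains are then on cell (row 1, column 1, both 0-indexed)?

k=0  1 · 0 · 2 · 3
2 · 0 · 3 · 1
0 · 3 · 0 · 2
0 · 1 · 1 · 0
k=1  1 · 0 · 2 · 3
2 · 0 · 3 · 2
0 · 3 · 0 · 2
0 · 1 · 1 · 0
k=2  1 · 0 · 2 · 3
2 · 0 · 3 · 3
0 · 3 · 0 · 2
0 · 1 · 1 · 0
k=3  1 · 1 · 0 · 1
2 · 1 · 1 · 2
0 · 3 · 1 · 3
0 · 1 · 1 · 0
k=4  1 · 1 · 0 · 1
2 · 1 · 1 · 3
0 · 3 · 1 · 3
0 · 1 · 1 · 0
k=5  1 · 1 · 0 · 2
2 · 1 · 2 · 1
0 · 3 · 2 · 0
0 · 1 · 1 · 1

1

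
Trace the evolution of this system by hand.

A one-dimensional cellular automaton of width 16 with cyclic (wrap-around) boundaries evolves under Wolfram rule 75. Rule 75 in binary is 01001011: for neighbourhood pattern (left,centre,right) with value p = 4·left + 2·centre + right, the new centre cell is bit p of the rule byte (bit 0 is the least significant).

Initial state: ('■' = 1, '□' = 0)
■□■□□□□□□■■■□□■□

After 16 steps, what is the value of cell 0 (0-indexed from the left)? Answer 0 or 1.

[0] ■□■□□□□□□■■■□□■□
[1] □□□□■■■■■■□■□■□□
[2] ■■■■■□□□□■□□□□□■
[3] □□□□■□■■■□□■■■■■
[4] □■■■□□■□■□■■□□□■
[5] □■□■□■□□□□■■□■■□
[6] ■□□□□□□■■■■■□■■□
[7] □□■■■■■■□□□■□■■□
[8] ■■■□□□□■□■■□□■■□
[9] ■□■□■■■□□■■□■■■□
[10] □□□□■□■□■■■□■□■□
[11] ■■■■□□□□■□■□□□□□
[12] ■□□■□■■■□□□□■■■■
[13] ■□■□□■□■□■■■■□□□
[14] □□□□■□□□□■□□■□■■
[15] □■■■□□■■■□□■□□■■
[16] □■□■□■■□■□■□□■■■

0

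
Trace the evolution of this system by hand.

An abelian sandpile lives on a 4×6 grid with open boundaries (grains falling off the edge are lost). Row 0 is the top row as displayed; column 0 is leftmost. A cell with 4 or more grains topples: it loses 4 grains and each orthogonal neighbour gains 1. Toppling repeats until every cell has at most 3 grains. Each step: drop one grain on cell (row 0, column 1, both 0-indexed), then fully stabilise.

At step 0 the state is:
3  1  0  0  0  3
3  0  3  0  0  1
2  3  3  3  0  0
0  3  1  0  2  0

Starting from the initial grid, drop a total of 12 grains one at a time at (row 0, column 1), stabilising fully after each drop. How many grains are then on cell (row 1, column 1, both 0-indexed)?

3

gen 0: 3  1  0  0  0  3
3  0  3  0  0  1
2  3  3  3  0  0
0  3  1  0  2  0
gen 1: 3  2  0  0  0  3
3  0  3  0  0  1
2  3  3  3  0  0
0  3  1  0  2  0
gen 2: 3  3  0  0  0  3
3  0  3  0  0  1
2  3  3  3  0  0
0  3  1  0  2  0
gen 3: 1  1  1  0  0  3
0  2  3  0  0  1
3  3  3  3  0  0
0  3  1  0  2  0
gen 4: 1  2  1  0  0  3
0  2  3  0  0  1
3  3  3  3  0  0
0  3  1  0  2  0
gen 5: 1  3  1  0  0  3
0  2  3  0  0  1
3  3  3  3  0  0
0  3  1  0  2  0
gen 6: 2  0  2  0  0  3
0  3  3  0  0  1
3  3  3  3  0  0
0  3  1  0  2  0
gen 7: 2  1  2  0  0  3
0  3  3  0  0  1
3  3  3  3  0  0
0  3  1  0  2  0
gen 8: 2  2  2  0  0  3
0  3  3  0  0  1
3  3  3  3  0  0
0  3  1  0  2  0
gen 9: 2  3  2  0  0  3
0  3  3  0  0  1
3  3  3  3  0  0
0  3  1  0  2  0
gen 10: 3  2  0  1  0  3
2  2  2  2  0  1
0  3  2  0  1  0
2  0  3  1  2  0
gen 11: 3  3  0  1  0  3
2  2  2  2  0  1
0  3  2  0  1  0
2  0  3  1  2  0
gen 12: 0  1  1  1  0  3
3  3  2  2  0  1
0  3  2  0  1  0
2  0  3  1  2  0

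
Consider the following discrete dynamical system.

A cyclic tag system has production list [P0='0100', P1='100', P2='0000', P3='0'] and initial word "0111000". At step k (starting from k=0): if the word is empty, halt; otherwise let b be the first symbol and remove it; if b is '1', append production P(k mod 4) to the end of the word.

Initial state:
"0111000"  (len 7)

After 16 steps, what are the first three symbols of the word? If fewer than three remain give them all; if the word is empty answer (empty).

(empty)

gen 0: "0111000"  (len 7)
gen 1: "111000"  (len 6)
gen 2: "11000100"  (len 8)
gen 3: "10001000000"  (len 11)
gen 4: "00010000000"  (len 11)
gen 5: "0010000000"  (len 10)
gen 6: "010000000"  (len 9)
gen 7: "10000000"  (len 8)
gen 8: "00000000"  (len 8)
gen 9: "0000000"  (len 7)
gen 10: "000000"  (len 6)
gen 11: "00000"  (len 5)
gen 12: "0000"  (len 4)
gen 13: "000"  (len 3)
gen 14: "00"  (len 2)
gen 15: "0"  (len 1)
gen 16: (halted — word empty)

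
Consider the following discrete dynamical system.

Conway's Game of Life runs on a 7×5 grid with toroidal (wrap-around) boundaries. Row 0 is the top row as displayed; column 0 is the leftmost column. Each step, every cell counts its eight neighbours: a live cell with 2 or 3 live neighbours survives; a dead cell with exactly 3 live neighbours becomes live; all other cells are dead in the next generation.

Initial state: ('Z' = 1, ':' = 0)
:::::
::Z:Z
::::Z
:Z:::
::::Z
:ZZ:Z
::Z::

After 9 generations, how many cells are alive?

30

step 0: :::::
::Z:Z
::::Z
:Z:::
::::Z
:ZZ:Z
::Z::
step 1: :::Z:
:::Z:
Z::Z:
Z::::
:ZZZ:
ZZZ::
:ZZZ:
step 2: :::ZZ
::ZZ:
:::::
Z::Z:
:::ZZ
Z:::Z
Z::ZZ
step 3: Z::::
::ZZZ
::ZZZ
:::Z:
:::Z:
:::::
:::::
step 4: :::ZZ
ZZZ::
:::::
:::::
:::::
:::::
:::::
step 5: ZZZZZ
ZZZZZ
:Z:::
:::::
:::::
:::::
:::::
step 6: :::::
:::::
:Z:ZZ
:::::
:::::
:::::
ZZZZZ
step 7: ZZZZZ
:::::
:::::
:::::
:::::
ZZZZZ
ZZZZZ
step 8: :::::
ZZZZZ
:::::
:::::
ZZZZZ
:::::
:::::
step 9: ZZZZZ
ZZZZZ
ZZZZZ
ZZZZZ
ZZZZZ
ZZZZZ
:::::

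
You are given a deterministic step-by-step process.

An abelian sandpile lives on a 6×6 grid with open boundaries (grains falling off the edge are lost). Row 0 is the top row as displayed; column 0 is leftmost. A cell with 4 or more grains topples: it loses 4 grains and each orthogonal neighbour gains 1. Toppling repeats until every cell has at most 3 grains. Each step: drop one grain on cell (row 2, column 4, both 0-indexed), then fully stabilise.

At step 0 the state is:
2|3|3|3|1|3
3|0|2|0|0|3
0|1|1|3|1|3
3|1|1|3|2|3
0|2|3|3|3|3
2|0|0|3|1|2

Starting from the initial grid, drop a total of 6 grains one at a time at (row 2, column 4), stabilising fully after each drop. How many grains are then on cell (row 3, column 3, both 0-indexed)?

2

[0] 2|3|3|3|1|3
3|0|2|0|0|3
0|1|1|3|1|3
3|1|1|3|2|3
0|2|3|3|3|3
2|0|0|3|1|2
[1] 2|3|3|3|1|3
3|0|2|0|0|3
0|1|1|3|2|3
3|1|1|3|2|3
0|2|3|3|3|3
2|0|0|3|1|2
[2] 2|3|3|3|1|3
3|0|2|0|0|3
0|1|1|3|3|3
3|1|1|3|2|3
0|2|3|3|3|3
2|0|0|3|1|2
[3] 2|3|3|3|2|0
3|0|2|1|2|1
0|1|2|1|3|2
3|1|3|2|2|2
0|3|0|3|2|1
2|0|2|0|3|3
[4] 2|3|3|3|2|0
3|0|2|1|3|1
0|1|2|2|0|3
3|1|3|2|3|2
0|3|0|3|2|1
2|0|2|0|3|3
[5] 2|3|3|3|2|0
3|0|2|1|3|1
0|1|2|2|1|3
3|1|3|2|3|2
0|3|0|3|2|1
2|0|2|0|3|3
[6] 2|3|3|3|2|0
3|0|2|1|3|1
0|1|2|2|2|3
3|1|3|2|3|2
0|3|0|3|2|1
2|0|2|0|3|3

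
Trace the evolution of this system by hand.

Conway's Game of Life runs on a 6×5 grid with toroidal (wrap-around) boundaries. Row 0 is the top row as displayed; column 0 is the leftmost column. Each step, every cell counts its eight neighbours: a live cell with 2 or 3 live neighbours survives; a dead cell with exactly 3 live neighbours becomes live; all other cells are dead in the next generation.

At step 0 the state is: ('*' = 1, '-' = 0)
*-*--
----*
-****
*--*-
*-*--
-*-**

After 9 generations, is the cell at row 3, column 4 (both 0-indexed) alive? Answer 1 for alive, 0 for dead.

1

[0] *-*--
----*
-****
*--*-
*-*--
-*-**
[1] ***--
----*
-**--
*----
*-*--
---**
[2] ***--
---*-
**---
*-*--
**-*-
---**
[3] ***--
----*
***-*
--*--
**-*-
---*-
[4] *****
----*
***-*
-----
-*-**
---*-
[5] ***--
-----
**-**
-----
--***
-----
[6] -*---
---*-
*---*
-*---
---*-
*---*
[7] *---*
*---*
*---*
*---*
*---*
*---*
[8] -*-*-
-*-*-
-*-*-
-*-*-
-*-*-
-*-*-
[9] **-**
**-**
**-**
**-**
**-**
**-**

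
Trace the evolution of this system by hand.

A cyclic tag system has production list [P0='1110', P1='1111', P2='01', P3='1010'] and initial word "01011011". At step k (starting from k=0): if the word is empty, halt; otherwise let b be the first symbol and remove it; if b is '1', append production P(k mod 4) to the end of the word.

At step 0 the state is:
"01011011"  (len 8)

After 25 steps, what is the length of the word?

0) "01011011"  (len 8)
1) "1011011"  (len 7)
2) "0110111111"  (len 10)
3) "110111111"  (len 9)
4) "101111111010"  (len 12)
5) "011111110101110"  (len 15)
6) "11111110101110"  (len 14)
7) "111111010111001"  (len 15)
8) "111110101110011010"  (len 18)
9) "111101011100110101110"  (len 21)
10) "111010111001101011101111"  (len 24)
11) "1101011100110101110111101"  (len 25)
12) "1010111001101011101111011010"  (len 28)
13) "0101110011010111011110110101110"  (len 31)
14) "101110011010111011110110101110"  (len 30)
15) "0111001101011101111011010111001"  (len 31)
16) "111001101011101111011010111001"  (len 30)
17) "110011010111011110110101110011110"  (len 33)
18) "100110101110111101101011100111101111"  (len 36)
19) "0011010111011110110101110011110111101"  (len 37)
20) "011010111011110110101110011110111101"  (len 36)
21) "11010111011110110101110011110111101"  (len 35)
22) "10101110111101101011100111101111011111"  (len 38)
23) "010111011110110101110011110111101111101"  (len 39)
24) "10111011110110101110011110111101111101"  (len 38)
25) "01110111101101011100111101111011111011110"  (len 41)

41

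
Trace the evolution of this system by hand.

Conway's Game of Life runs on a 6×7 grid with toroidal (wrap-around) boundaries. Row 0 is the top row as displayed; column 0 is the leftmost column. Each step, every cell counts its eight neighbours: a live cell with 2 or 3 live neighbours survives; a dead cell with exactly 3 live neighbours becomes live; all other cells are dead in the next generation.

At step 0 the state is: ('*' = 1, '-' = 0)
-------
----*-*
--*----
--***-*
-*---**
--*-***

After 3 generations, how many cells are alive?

8

[0] -------
----*-*
--*----
--***-*
-*---**
--*-***
[1] ---**-*
-------
--*-*--
*****-*
-*-----
*---*-*
[2] *--**-*
----**-
*-*-**-
*---**-
----*--
*--**-*
[3] *------
**-----
-*-----
-*-----
*------
*-----*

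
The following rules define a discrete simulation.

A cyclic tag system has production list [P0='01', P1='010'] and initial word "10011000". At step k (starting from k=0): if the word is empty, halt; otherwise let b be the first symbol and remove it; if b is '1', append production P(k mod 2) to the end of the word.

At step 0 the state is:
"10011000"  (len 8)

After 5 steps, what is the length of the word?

[0] "10011000"  (len 8)
[1] "001100001"  (len 9)
[2] "01100001"  (len 8)
[3] "1100001"  (len 7)
[4] "100001010"  (len 9)
[5] "0000101001"  (len 10)

10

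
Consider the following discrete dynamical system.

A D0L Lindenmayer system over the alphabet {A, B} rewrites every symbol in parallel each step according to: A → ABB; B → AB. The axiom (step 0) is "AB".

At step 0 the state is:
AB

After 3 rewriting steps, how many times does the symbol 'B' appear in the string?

17

k=0  AB
k=1  ABBAB
k=2  ABBABABABBAB
k=3  ABBABABABBABABBABABBABABABBAB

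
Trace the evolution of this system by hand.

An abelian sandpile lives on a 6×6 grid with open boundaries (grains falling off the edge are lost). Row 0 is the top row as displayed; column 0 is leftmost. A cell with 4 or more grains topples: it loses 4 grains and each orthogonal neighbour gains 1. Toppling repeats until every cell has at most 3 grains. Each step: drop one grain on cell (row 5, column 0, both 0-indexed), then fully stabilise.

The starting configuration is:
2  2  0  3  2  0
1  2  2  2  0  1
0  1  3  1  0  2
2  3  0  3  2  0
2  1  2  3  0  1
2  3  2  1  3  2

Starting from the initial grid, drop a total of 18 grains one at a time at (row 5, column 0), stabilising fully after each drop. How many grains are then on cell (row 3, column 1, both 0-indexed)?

1

gen 0: 2  2  0  3  2  0
1  2  2  2  0  1
0  1  3  1  0  2
2  3  0  3  2  0
2  1  2  3  0  1
2  3  2  1  3  2
gen 1: 2  2  0  3  2  0
1  2  2  2  0  1
0  1  3  1  0  2
2  3  0  3  2  0
2  1  2  3  0  1
3  3  2  1  3  2
gen 2: 2  2  0  3  2  0
1  2  2  2  0  1
0  1  3  1  0  2
2  3  0  3  2  0
3  2  2  3  0  1
1  0  3  1  3  2
gen 3: 2  2  0  3  2  0
1  2  2  2  0  1
0  1  3  1  0  2
2  3  0  3  2  0
3  2  2  3  0  1
2  0  3  1  3  2
gen 4: 2  2  0  3  2  0
1  2  2  2  0  1
0  1  3  1  0  2
2  3  0  3  2  0
3  2  2  3  0  1
3  0  3  1  3  2
gen 5: 2  2  0  3  2  0
1  2  2  2  0  1
0  1  3  1  0  2
3  3  0  3  2  0
0  3  2  3  0  1
1  1  3  1  3  2
gen 6: 2  2  0  3  2  0
1  2  2  2  0  1
0  1  3  1  0  2
3  3  0  3  2  0
0  3  2  3  0  1
2  1  3  1  3  2
gen 7: 2  2  0  3  2  0
1  2  2  2  0  1
0  1  3  1  0  2
3  3  0  3  2  0
0  3  2  3  0  1
3  1  3  1  3  2
gen 8: 2  2  0  3  2  0
1  2  2  2  0  1
0  1  3  1  0  2
3  3  0  3  2  0
1  3  2  3  0  1
0  2  3  1  3  2
gen 9: 2  2  0  3  2  0
1  2  2  2  0  1
0  1  3  1  0  2
3  3  0  3  2  0
1  3  2  3  0  1
1  2  3  1  3  2
gen 10: 2  2  0  3  2  0
1  2  2  2  0  1
0  1  3  1  0  2
3  3  0  3  2  0
1  3  2  3  0  1
2  2  3  1  3  2
gen 11: 2  2  0  3  2  0
1  2  2  2  0  1
0  1  3  1  0  2
3  3  0  3  2  0
1  3  2  3  0  1
3  2  3  1  3  2
gen 12: 2  2  0  3  2  0
1  2  2  2  0  1
0  1  3  1  0  2
3  3  0  3  2  0
2  3  2  3  0  1
0  3  3  1  3  2
gen 13: 2  2  0  3  2  0
1  2  2  2  0  1
0  1  3  1  0  2
3  3  0  3  2  0
2  3  2  3  0  1
1  3  3  1  3  2
gen 14: 2  2  0  3  2  0
1  2  2  2  0  1
0  1  3  1  0  2
3  3  0  3  2  0
2  3  2  3  0  1
2  3  3  1  3  2
gen 15: 2  2  0  3  2  0
1  2  2  2  0  1
0  1  3  1  0  2
3  3  0  3  2  0
2  3  2  3  0  1
3  3  3  1  3  2
gen 16: 2  2  0  3  2  0
1  2  2  2  0  1
1  2  3  2  0  2
1  1  3  0  3  0
1  3  1  1  1  1
2  2  1  3  3  2
gen 17: 2  2  0  3  2  0
1  2  2  2  0  1
1  2  3  2  0  2
1  1  3  0  3  0
1  3  1  1  1  1
3  2  1  3  3  2
gen 18: 2  2  0  3  2  0
1  2  2  2  0  1
1  2  3  2  0  2
1  1  3  0  3  0
2  3  1  1  1  1
0  3  1  3  3  2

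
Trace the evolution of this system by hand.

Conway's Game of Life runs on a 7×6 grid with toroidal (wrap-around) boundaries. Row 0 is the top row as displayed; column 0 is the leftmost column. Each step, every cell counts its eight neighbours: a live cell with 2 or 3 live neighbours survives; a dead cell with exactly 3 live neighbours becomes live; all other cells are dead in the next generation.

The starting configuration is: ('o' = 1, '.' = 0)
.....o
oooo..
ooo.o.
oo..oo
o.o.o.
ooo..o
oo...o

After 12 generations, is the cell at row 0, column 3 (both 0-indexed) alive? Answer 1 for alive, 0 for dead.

t=0: .....o
oooo..
ooo.o.
oo..oo
o.o.o.
ooo..o
oo...o
t=1: ....oo
...oo.
....o.
....o.
..o.o.
..ooo.
..o.o.
t=2: .....o
...o..
....oo
....oo
..o.oo
.oo.oo
..o...
t=3: ......
.....o
...o.o
o.....
.oo...
ooo.oo
oooooo
t=4: .ooo..
....o.
o...oo
ooo...
..oo..
......
......
t=5: ..oo..
ooo.o.
o..oo.
o.o.o.
..oo..
......
..o...
t=6: ......
o...o.
o...o.
..o.o.
.ooo..
..oo..
..oo..
t=7: ...o..
......
.o..o.
..o.oo
.o..o.
....o.
..oo..
t=8: ..oo..
......
...ooo
ooo.oo
....o.
..o.o.
..ooo.
t=9: ..o.o.
..o...
.ooo..
ooo...
o.o.o.
..o.oo
.o..o.
t=10: .oo...
......
o..o..
o....o
o.o.o.
o.o.o.
.oo.o.
t=11: .ooo..
.oo...
o....o
o..oo.
o...o.
o.o.o.
o....o
t=12: ...o..
...o..
o.oooo
oo.oo.
o...o.
o..oo.
o...oo

1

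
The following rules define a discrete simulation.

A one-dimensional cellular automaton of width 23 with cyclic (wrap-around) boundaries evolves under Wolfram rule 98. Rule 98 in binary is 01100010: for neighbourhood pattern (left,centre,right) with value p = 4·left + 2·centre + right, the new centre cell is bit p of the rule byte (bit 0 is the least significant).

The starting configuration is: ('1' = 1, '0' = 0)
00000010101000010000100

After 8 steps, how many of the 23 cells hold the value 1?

5

0) 00000010101000010000100
1) 00000101010000100001000
2) 00001010100001000010000
3) 00010101000010000100000
4) 00101010000100001000000
5) 01010100001000010000000
6) 10101000010000100000000
7) 01010000100001000000001
8) 10100001000010000000010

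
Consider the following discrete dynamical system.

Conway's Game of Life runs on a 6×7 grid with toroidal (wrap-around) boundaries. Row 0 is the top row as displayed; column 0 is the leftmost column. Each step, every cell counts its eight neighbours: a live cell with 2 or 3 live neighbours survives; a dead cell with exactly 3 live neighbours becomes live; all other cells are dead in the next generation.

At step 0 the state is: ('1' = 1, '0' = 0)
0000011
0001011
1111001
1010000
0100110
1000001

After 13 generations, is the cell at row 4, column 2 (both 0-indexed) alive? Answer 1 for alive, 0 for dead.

t=0: 0000011
0001011
1111001
1010000
0100110
1000001
t=1: 0000100
0101000
0001110
0000110
0100010
1000100
t=2: 0001100
0011010
0011010
0001001
0000011
0000110
t=3: 0010000
0000010
0000011
0011001
0000001
0001001
t=4: 0000000
0000011
0000111
1000001
1011011
0000000
t=5: 0000000
0000101
0000100
0101000
1100010
0000001
t=6: 0000010
0000010
0001110
1110100
1110001
1000001
t=7: 0000010
0000011
0111011
0000100
0011010
0000010
t=8: 0000110
1010000
1011001
0100001
0001010
0000011
t=9: 0000110
1010110
0011001
0101111
1000110
0000001
t=10: 0001100
0110000
0000000
0100000
1001000
0000001
t=11: 0011000
0011000
0110000
0000000
1000000
0001100
t=12: 0000000
0000000
0111000
0100000
0000000
0011100
t=13: 0001000
0010000
0110000
0100000
0011000
0001000

1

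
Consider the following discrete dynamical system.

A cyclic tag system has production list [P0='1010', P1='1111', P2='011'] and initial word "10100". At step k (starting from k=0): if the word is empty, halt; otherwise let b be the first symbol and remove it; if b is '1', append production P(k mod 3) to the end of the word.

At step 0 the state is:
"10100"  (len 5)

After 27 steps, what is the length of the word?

47

step 0: "10100"  (len 5)
step 1: "01001010"  (len 8)
step 2: "1001010"  (len 7)
step 3: "001010011"  (len 9)
step 4: "01010011"  (len 8)
step 5: "1010011"  (len 7)
step 6: "010011011"  (len 9)
step 7: "10011011"  (len 8)
step 8: "00110111111"  (len 11)
step 9: "0110111111"  (len 10)
step 10: "110111111"  (len 9)
step 11: "101111111111"  (len 12)
step 12: "01111111111011"  (len 14)
step 13: "1111111111011"  (len 13)
step 14: "1111111110111111"  (len 16)
step 15: "111111110111111011"  (len 18)
step 16: "111111101111110111010"  (len 21)
step 17: "111111011111101110101111"  (len 24)
step 18: "11111011111101110101111011"  (len 26)
step 19: "11110111111011101011110111010"  (len 29)
step 20: "11101111110111010111101110101111"  (len 32)
step 21: "1101111110111010111101110101111011"  (len 34)
step 22: "1011111101110101111011101011110111010"  (len 37)
step 23: "0111111011101011110111010111101110101111"  (len 40)
step 24: "111111011101011110111010111101110101111"  (len 39)
step 25: "111110111010111101110101111011101011111010"  (len 42)
step 26: "111101110101111011101011110111010111110101111"  (len 45)
step 27: "11101110101111011101011110111010111110101111011"  (len 47)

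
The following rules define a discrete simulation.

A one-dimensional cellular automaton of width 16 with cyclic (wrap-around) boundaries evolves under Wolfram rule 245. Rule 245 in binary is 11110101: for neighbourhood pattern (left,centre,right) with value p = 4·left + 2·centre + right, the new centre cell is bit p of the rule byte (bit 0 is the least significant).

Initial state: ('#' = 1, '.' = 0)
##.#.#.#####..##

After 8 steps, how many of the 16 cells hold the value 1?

13

0) ##.#.#.#####..##
1) #######.#####..#
2) ########.#####..
3) .########.#####.
4) ..########.#####
5) #..########.####
6) ##..########.###
7) ###..########.##
8) ####..########.#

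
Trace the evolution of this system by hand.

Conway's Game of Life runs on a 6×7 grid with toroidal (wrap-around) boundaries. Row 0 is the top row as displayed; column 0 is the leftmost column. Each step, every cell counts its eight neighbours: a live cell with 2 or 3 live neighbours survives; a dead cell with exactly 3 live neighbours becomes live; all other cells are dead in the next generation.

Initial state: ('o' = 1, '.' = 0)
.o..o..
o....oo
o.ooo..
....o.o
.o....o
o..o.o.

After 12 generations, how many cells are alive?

4

t=0: .o..o..
o....oo
o.ooo..
....o.o
.o....o
o..o.o.
t=1: .o..o..
o.o..oo
oo.oo..
.oo.o.o
....o.o
ooo.ooo
t=2: ....o..
..o..oo
....o..
.oo.o.o
....o..
.oo.o.o
t=3: ooo.o.o
...ooo.
ooo.o.o
....o..
....o..
....o..
t=4: ooo...o
.......
ooo...o
oo..o..
...ooo.
oo..o..
t=5: ..o...o
.......
..o...o
....o..
..oo.oo
....o..
t=6: .......
.......
.......
..o.o.o
...o.o.
..o.o.o
t=7: .......
.......
.......
...ooo.
..o...o
...ooo.
t=8: ....o..
.......
....o..
...ooo.
..o...o
...ooo.
t=9: ...ooo.
.......
...ooo.
...ooo.
..o...o
...ooo.
t=10: ...o.o.
.......
...o.o.
..o...o
..o...o
..o...o
t=11: .......
.......
.......
..oo.oo
oooo.oo
..oo.oo
t=12: .......
.......
.......
...o.o.
.......
...o.o.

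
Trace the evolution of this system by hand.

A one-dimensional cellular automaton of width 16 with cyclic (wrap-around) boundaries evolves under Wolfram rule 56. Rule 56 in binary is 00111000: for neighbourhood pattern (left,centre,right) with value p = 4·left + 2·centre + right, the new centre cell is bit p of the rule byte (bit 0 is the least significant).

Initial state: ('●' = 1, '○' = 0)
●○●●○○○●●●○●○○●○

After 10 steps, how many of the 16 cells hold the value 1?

gen 0: ●○●●○○○●●●○●○○●○
gen 1: ○●●○●○○●○○●○●○○●
gen 2: ●●○●○●○○●○○●○●○○
gen 3: ●○●○●○●○○●○○●○●○
gen 4: ○●○●○●○●○○●○○●○●
gen 5: ●○●○●○●○●○○●○○●○
gen 6: ○●○●○●○●○●○○●○○●
gen 7: ●○●○●○●○●○●○○●○○
gen 8: ○●○●○●○●○●○●○○●○
gen 9: ○○●○●○●○●○●○●○○●
gen 10: ●○○●○●○●○●○●○●○○

7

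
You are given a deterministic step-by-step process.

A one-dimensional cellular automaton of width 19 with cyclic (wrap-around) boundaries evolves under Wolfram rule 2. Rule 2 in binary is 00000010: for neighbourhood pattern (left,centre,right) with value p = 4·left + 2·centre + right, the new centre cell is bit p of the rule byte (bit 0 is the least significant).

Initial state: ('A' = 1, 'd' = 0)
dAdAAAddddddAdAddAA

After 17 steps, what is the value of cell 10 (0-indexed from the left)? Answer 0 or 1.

step 0: dAdAAAddddddAdAddAA
step 1: dddddddddddAddddAdd
step 2: ddddddddddAddddAddd
step 3: dddddddddAddddAdddd
step 4: ddddddddAddddAddddd
step 5: dddddddAddddAdddddd
step 6: ddddddAddddAddddddd
step 7: dddddAddddAdddddddd
step 8: ddddAddddAddddddddd
step 9: dddAddddAdddddddddd
step 10: ddAddddAddddddddddd
step 11: dAddddAdddddddddddd
step 12: AddddAddddddddddddd
step 13: ddddAdddddddddddddA
step 14: dddAdddddddddddddAd
step 15: ddAdddddddddddddAdd
step 16: dAdddddddddddddAddd
step 17: AdddddddddddddAdddd

0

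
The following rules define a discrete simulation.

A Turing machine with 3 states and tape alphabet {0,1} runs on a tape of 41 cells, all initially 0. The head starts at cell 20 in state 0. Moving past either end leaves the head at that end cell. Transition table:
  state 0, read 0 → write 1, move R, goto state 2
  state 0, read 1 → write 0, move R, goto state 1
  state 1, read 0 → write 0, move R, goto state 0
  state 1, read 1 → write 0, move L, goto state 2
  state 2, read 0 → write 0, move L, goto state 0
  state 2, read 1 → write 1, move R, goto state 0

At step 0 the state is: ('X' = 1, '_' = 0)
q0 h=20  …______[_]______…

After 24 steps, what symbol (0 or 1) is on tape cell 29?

[0] q0 h=20  …______[_]______…
[1] q2 h=21  …_____X[_]______…
[2] q0 h=20  …______[X]______…
[3] q1 h=21  …______[_]______…
[4] q0 h=22  …______[_]______…
[5] q2 h=23  …_____X[_]______…
[6] q0 h=22  …______[X]______…
[7] q1 h=23  …______[_]______…
[8] q0 h=24  …______[_]______…
[9] q2 h=25  …_____X[_]______…
[10] q0 h=24  …______[X]______…
[11] q1 h=25  …______[_]______…
[12] q0 h=26  …______[_]______…
[13] q2 h=27  …_____X[_]______…
[14] q0 h=26  …______[X]______…
[15] q1 h=27  …______[_]______…
[16] q0 h=28  …______[_]______…
[17] q2 h=29  …_____X[_]______…
[18] q0 h=28  …______[X]______…
[19] q1 h=29  …______[_]______…
[20] q0 h=30  …______[_]______…
[21] q2 h=31  …_____X[_]______…
[22] q0 h=30  …______[X]______…
[23] q1 h=31  …______[_]______…
[24] q0 h=32  …______[_]______…

0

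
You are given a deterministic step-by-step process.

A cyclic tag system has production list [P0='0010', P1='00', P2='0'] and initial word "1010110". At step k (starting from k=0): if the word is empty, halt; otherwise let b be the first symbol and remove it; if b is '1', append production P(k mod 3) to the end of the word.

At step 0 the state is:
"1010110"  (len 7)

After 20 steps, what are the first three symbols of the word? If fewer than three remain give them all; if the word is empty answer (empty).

step 0: "1010110"  (len 7)
step 1: "0101100010"  (len 10)
step 2: "101100010"  (len 9)
step 3: "011000100"  (len 9)
step 4: "11000100"  (len 8)
step 5: "100010000"  (len 9)
step 6: "000100000"  (len 9)
step 7: "00100000"  (len 8)
step 8: "0100000"  (len 7)
step 9: "100000"  (len 6)
step 10: "000000010"  (len 9)
step 11: "00000010"  (len 8)
step 12: "0000010"  (len 7)
step 13: "000010"  (len 6)
step 14: "00010"  (len 5)
step 15: "0010"  (len 4)
step 16: "010"  (len 3)
step 17: "10"  (len 2)
step 18: "00"  (len 2)
step 19: "0"  (len 1)
step 20: (halted — word empty)

(empty)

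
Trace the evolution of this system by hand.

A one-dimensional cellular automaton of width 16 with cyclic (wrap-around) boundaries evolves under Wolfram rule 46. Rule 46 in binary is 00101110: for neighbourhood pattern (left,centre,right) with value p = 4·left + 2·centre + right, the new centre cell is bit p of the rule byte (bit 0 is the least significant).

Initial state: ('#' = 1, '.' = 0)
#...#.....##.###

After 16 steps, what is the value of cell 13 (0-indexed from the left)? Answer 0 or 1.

1

step 0: #...#.....##.###
step 1: ...##....##.##..
step 2: ..##....##.##...
step 3: .##....##.##....
step 4: ##....##.##.....
step 5: #....##.##.....#
step 6: ....##.##.....##
step 7: ...##.##.....##.
step 8: ..##.##.....##..
step 9: .##.##.....##...
step 10: ##.##.....##....
step 11: #.##.....##....#
step 12: .##.....##....##
step 13: ##.....##....##.
step 14: #.....##....##.#
step 15: .....##....##.##
step 16: ....##....##.##.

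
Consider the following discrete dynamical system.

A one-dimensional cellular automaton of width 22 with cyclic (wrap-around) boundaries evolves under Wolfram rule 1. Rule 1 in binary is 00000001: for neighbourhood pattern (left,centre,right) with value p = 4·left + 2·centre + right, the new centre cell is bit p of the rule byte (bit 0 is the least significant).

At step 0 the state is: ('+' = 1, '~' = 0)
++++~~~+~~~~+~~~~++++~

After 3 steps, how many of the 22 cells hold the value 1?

5

step 0: ++++~~~+~~~~+~~~~++++~
step 1: ~~~~~+~~~++~~~++~~~~~~
step 2: ++++~~~+~~~~+~~~~+++++
step 3: ~~~~~+~~~++~~~++~~~~~~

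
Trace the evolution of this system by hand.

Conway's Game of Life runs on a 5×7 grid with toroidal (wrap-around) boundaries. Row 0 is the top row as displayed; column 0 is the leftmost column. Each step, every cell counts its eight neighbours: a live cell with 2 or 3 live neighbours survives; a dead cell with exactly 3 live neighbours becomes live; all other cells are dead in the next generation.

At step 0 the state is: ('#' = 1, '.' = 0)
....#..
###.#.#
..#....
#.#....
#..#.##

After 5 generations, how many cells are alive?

step 0: ....#..
###.#.#
..#....
#.#....
#..#.##
step 1: ..#.#..
###..#.
..#...#
#.##...
##.####
step 2: .......
#.#..##
......#
.......
#....##
step 3: .#.....
#....##
#....##
#....#.
......#
step 4: .....#.
.#...#.
.#..#..
#....#.
#.....#
step 5: #....#.
....##.
##..###
##...#.
#....#.

14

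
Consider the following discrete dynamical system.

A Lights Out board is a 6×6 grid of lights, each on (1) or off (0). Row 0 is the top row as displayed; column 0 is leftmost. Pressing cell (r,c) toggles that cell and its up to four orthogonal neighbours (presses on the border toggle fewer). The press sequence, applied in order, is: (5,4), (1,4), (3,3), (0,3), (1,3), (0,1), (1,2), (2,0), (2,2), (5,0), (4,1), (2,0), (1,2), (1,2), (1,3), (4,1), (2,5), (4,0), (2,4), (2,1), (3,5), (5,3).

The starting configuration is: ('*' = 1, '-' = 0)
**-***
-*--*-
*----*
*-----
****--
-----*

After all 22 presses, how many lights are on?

18

t=0: **-***
-*--*-
*----*
*-----
****--
-----*
t=1: **-***
-*--*-
*----*
*-----
*****-
---**-
t=2: **-*-*
-*-*-*
*---**
*-----
*****-
---**-
t=3: **-*-*
-*-*-*
*--***
*-***-
***-*-
---**-
t=4: ***-**
-*---*
*--***
*-***-
***-*-
---**-
t=5: ******
-*****
*---**
*-***-
***-*-
---**-
t=6: ---***
--****
*---**
*-***-
***-*-
---**-
t=7: --****
-*--**
*-*-**
*-***-
***-*-
---**-
t=8: --****
**--**
-**-**
--***-
***-*-
---**-
t=9: --****
***-**
---***
---**-
***-*-
---**-
t=10: --****
***-**
---***
---**-
-**-*-
**-**-
t=11: --****
***-**
---***
-*-**-
*---*-
*--**-
t=12: --****
-**-**
**-***
**-**-
*---*-
*--**-
t=13: ---***
---***
******
**-**-
*---*-
*--**-
t=14: --****
-**-**
**-***
**-**-
*---*-
*--**-
t=15: --*-**
-*-*-*
**--**
**-**-
*---*-
*--**-
t=16: --*-**
-*-*-*
**--**
*--**-
-**-*-
**-**-
t=17: --*-**
-*-*--
**----
*--***
-**-*-
**-**-
t=18: --*-**
-*-*--
**----
---***
*-*-*-
-*-**-
t=19: --*-**
-*-**-
**-***
---*-*
*-*-*-
-*-**-
t=20: --*-**
---**-
--****
-*-*-*
*-*-*-
-*-**-
t=21: --*-**
---**-
--***-
-*-**-
*-*-**
-*-**-
t=22: --*-**
---**-
--***-
-*-**-
*-****
-**---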